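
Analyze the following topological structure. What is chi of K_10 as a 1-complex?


K_10: V = 10, E = C(10,2) = 45.
chi = V - E = 10 - 45 = -35

-35


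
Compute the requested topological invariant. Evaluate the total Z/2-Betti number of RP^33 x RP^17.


dim H^*(RP^n; Z/2) = n+1 (one Z/2 in each degree 0..n).
Total Betti number is multiplicative.
Total = (33+1) * (17+1) = 34 * 18 = 612

612


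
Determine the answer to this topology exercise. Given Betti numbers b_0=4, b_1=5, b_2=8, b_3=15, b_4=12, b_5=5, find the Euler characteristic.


chi = sum_k (-1)^k b_k.
= (4) + (-5) + (8) + (-15) + (12) + (-5)
= -1

-1


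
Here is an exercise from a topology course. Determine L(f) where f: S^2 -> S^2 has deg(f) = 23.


On S^2: L(f) = tr(f_0*) + (-1)^2 tr(f_2*) = 1 + (-1)^2 * deg(f).
L(f) = 1 + (-1)^2 * 23 = 1 + 23 = 24

24


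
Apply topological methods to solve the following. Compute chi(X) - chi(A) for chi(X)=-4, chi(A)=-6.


Relative Euler characteristic: chi(X, A) = chi(X) - chi(A).
= -4 - (-6) = 2

2


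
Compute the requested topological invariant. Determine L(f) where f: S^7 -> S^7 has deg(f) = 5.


On S^7: L(f) = tr(f_0*) + (-1)^7 tr(f_7*) = 1 + (-1)^7 * deg(f).
L(f) = 1 + (-1)^7 * 5 = 1 + -5 = -4

-4


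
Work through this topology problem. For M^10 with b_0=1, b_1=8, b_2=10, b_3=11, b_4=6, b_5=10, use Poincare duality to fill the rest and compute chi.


By Poincare duality b_k = b_{10-k}, so full Betti numbers: b_0=1, b_1=8, b_2=10, b_3=11, b_4=6, b_5=10, b_6=6, b_7=11, b_8=10, b_9=8, b_10=1.
chi = sum (-1)^k b_k = -14

-14


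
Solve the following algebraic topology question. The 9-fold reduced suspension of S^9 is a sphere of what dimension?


Each suspension raises dimension by 1: Sigma S^n = S^{n+1}.
Sigma^9 S^9 = S^{9+9} = S^18

18


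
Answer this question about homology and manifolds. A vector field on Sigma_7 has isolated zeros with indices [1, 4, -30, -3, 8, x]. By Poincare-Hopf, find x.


Poincare-Hopf: sum of indices = chi(M).
chi(Sigma_7) = 2 - 2*7 = -12.
Sum of known indices = -20.
x = chi - (sum known) = -12 - (-20) = 8

8


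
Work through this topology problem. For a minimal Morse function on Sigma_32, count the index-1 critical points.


A perfect Morse function has m_k = b_k.
For Sigma_32: b_0=1, b_1=2g=64, b_2=1.
Saddles m_1 = 2g = 64

64


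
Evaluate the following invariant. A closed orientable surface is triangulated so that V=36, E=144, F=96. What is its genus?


chi = V - E + F = 36 - 144 + 96 = -12
For orientable closed surface: chi = 2 - 2g, so g = (2 - chi)/2.
g = (2 - (-12)) / 2 = 14 / 2 = 7

7


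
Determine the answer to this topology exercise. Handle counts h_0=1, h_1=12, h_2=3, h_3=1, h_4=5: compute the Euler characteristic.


Handles of index k contribute (-1)^k to chi (same as CW cells).
chi = (1) + (-12) + (3) + (-1) + (5) = -4

-4


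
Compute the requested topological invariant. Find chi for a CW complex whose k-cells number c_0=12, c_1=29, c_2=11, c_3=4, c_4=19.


chi = sum_k (-1)^k c_k.
= (-1)^0*12 + (-1)^1*29 + (-1)^2*11 + (-1)^3*4 + (-1)^4*19
= (12) + (-29) + (11) + (-4) + (19)
= 9

9


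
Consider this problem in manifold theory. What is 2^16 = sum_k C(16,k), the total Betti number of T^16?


b_k(T^16) = C(16,k), so the sum over k is sum_k C(16,k) = 2^16.
Total = 2^16 = 65536

65536


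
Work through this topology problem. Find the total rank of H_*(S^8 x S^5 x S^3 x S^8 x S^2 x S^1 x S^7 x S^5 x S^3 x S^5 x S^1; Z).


Total Betti number is multiplicative under products.
Each S^d (d>=1) has total Betti number 2.
There are 11 sphere factors.
Total = 2^11 = 2048

2048


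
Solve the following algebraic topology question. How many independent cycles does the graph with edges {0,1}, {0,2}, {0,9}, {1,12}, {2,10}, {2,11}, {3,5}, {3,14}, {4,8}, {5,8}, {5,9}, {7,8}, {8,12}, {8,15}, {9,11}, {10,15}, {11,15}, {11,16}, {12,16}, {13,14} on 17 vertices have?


b_1 = E - V + (number of components).
E = 20, V = 17, components = 2.
b_1 = 20 - 17 + 2 = 5

5


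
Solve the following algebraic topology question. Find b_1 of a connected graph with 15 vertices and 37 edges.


For a connected graph: rank(pi_1) = b_1 = E - V + 1 = 1 - chi.
chi = V - E = 15 - 37 = -22.
rank = 1 - (-22) = 37 - 15 + 1 = 23

23


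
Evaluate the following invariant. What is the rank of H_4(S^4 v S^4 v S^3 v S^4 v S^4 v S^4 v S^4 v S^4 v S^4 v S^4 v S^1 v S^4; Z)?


For a wedge of spheres, H_k (k>0) is free on one generator per sphere of dimension k.
Spheres of dimension 4: count = 10.
b_4 = 10

10


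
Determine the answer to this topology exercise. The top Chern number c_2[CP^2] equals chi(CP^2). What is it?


For any closed oriented manifold, <e(TM),[M]> = chi(M).
chi(CP^2) = 2+1 = 3

3


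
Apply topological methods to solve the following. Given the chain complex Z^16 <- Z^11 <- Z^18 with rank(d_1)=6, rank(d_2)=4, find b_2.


rank H_k = rank(ker d_k) - rank(im d_{k+1}).
rank(ker d_2) = rank(C_2) - rank(d_2) = 18 - 4 = 14.
rank(im d_{2+1}) = 0.
rank H_2 = 14 - 0 = 14

14


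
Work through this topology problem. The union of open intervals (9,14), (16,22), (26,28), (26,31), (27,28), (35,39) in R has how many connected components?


Sort and merge overlapping open intervals.
Merged: (9,14), (16,22), (26,31), (35,39).
Number of components = 4

4


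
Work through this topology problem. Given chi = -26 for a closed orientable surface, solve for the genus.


chi = 2 - 2g for closed orientable surfaces.
-26 = 2 - 2g
2g = 2 - (-26) = 28
g = 14

14


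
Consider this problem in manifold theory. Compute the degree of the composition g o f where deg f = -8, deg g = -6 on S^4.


Degree is multiplicative under composition: deg(g o f) = deg(g) * deg(f).
= -6 * -8 = 48

48


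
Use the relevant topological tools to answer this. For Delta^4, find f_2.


Delta^4 has 4+1 vertices. A 2-face is a choice of 2+1 vertices.
f_2 = C(4+1, 2+1) = C(5,3) = 10

10


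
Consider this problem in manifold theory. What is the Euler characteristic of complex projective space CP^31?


CP^31 has one cell in each even dimension 0, 2, ..., 2*31 (31+1 cells total).
All cells are even-dimensional, so chi = number of cells.
chi = 31 + 1 = 32

32


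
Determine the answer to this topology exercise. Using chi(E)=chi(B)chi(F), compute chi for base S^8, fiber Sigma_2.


chi(S^8) = 2 (n even), chi(Sigma_2) = 2 - 2*2 = -2.
chi(E) = 2 * (-2) = -4

-4


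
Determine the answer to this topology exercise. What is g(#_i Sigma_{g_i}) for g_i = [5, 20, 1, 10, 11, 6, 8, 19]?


Genus is additive under connected sum of orientable surfaces.
g = 5 + 20 + 1 + 10 + 11 + 6 + 8 + 19 = 80

80


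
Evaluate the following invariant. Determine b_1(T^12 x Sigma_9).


pi_1(A x B) = pi_1(A) x pi_1(B); rank of abelianization = b_1.
b_1(T^12) = 12, b_1(Sigma_9) = 2*9 = 18.
b_1(product) = 12 + 18 = 30

30


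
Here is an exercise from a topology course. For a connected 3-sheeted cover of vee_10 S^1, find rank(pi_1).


Nielsen-Schreier: an index-n subgroup of F_r is free of rank 1 + n(r-1).
Equivalently: chi(cover) = n*chi(base); chi(vee_r S^1) = 1 - 10 = -9.
chi(E) = 3*(-9) = -27; rank = 1 - chi(E) = 1 - (-27) = 28.
rank = 1 + 3*(10-1) = 1 + 27 = 28

28


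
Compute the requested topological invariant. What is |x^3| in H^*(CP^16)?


|x| = 2 in H^*(CP^n).
|x^3| = 3 * |x| = 3 * 2 = 6

6


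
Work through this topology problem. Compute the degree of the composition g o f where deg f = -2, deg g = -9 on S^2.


Degree is multiplicative under composition: deg(g o f) = deg(g) * deg(f).
= -9 * -2 = 18

18


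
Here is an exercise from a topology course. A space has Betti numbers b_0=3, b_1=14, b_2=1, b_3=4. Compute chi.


chi = sum_k (-1)^k b_k.
= (3) + (-14) + (1) + (-4)
= -14

-14


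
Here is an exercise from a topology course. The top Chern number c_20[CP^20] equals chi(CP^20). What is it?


For any closed oriented manifold, <e(TM),[M]> = chi(M).
chi(CP^20) = 20+1 = 21

21


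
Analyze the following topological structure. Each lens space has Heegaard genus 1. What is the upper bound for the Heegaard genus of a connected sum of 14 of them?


Heegaard genus satisfies g(A#B) <= g(A) + g(B).
Each lens space has g = 1.
Upper bound: 14 * 1 = 14

14


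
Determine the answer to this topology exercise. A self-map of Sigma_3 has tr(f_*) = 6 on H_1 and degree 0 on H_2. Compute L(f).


L(f) = tr(f_0*) - tr(f_1*) + tr(f_2*).
= 1 - (6) + (0)
= -5

-5


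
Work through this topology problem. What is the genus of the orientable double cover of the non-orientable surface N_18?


chi(N_18) = 2 - 18 = -16.
Double cover: chi(Sigma_g) = 2 * chi(N_18) = 2*(-16) = -32.
2 - 2g = -32, so g = (2 - (-32))/2 = 34/2 = 17

17


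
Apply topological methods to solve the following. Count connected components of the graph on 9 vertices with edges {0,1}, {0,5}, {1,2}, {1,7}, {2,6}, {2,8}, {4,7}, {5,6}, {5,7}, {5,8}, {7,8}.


Run DFS/union-find over 9 vertices.
V = 9, E = 11.
Number of components = 2

2


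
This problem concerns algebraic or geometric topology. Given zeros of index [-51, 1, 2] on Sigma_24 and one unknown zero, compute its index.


Poincare-Hopf: sum of indices = chi(M).
chi(Sigma_24) = 2 - 2*24 = -46.
Sum of known indices = -48.
x = chi - (sum known) = -46 - (-48) = 2

2


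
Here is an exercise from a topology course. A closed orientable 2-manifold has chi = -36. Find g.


chi = 2 - 2g for closed orientable surfaces.
-36 = 2 - 2g
2g = 2 - (-36) = 38
g = 19

19


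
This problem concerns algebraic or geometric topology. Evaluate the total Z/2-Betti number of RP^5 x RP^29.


dim H^*(RP^n; Z/2) = n+1 (one Z/2 in each degree 0..n).
Total Betti number is multiplicative.
Total = (5+1) * (29+1) = 6 * 30 = 180

180


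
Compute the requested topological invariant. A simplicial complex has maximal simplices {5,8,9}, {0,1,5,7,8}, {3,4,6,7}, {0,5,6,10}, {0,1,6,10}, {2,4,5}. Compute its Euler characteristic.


Enumerate all faces; f-vector: f_0=11, f_1=28, f_2=23, f_3=8, f_4=1.
chi = sum (-1)^k f_k = -1

-1


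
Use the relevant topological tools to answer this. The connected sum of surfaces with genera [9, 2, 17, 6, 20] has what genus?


Genus is additive under connected sum of orientable surfaces.
g = 9 + 2 + 17 + 6 + 20 = 54

54


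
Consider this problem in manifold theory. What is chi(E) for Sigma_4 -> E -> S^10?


chi(S^10) = 2 (n even), chi(Sigma_4) = 2 - 2*4 = -6.
chi(E) = 2 * (-6) = -12

-12


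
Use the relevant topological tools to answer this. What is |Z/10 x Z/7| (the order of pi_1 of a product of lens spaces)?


pi_1(X x Y) = pi_1(X) x pi_1(Y).
pi_1(L(10,1)) = Z/10, pi_1(L(7,1)) = Z/7.
|Z/10 x Z/7| = 10 * 7 = 70

70


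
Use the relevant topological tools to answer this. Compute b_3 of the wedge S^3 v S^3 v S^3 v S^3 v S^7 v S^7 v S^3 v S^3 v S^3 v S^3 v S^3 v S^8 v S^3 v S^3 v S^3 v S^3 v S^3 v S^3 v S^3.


For a wedge of spheres, H_k (k>0) is free on one generator per sphere of dimension k.
Spheres of dimension 3: count = 16.
b_3 = 16

16


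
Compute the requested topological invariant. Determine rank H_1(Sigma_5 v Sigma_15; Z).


For a wedge: H_1(A v B) = H_1(A) + H_1(B).
b_1(Sigma_5) = 10, b_1(Sigma_15) = 30.
b_1 = 10 + 30 = 40

40


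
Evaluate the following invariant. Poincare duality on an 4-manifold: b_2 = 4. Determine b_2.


Poincare duality for closed orientable n-manifolds: b_k = b_{n-k}.
Here n = 4, so b_2 = b_2 = 4

4


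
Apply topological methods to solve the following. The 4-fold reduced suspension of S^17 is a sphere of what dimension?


Each suspension raises dimension by 1: Sigma S^n = S^{n+1}.
Sigma^4 S^17 = S^{17+4} = S^21

21


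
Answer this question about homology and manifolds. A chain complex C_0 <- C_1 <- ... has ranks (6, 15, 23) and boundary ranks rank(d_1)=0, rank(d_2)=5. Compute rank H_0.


rank H_k = rank(ker d_k) - rank(im d_{k+1}).
rank(ker d_0) = rank(C_0) - rank(d_0) = 6 - 0 = 6.
rank(im d_{0+1}) = 0.
rank H_0 = 6 - 0 = 6

6


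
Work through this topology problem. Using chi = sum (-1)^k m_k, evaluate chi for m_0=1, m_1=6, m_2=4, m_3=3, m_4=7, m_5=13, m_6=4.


Morse theory: chi(M) = sum_k (-1)^k m_k where m_k = #(index-k critical points).
= (1) + (-6) + (4) + (-3) + (7) + (-13) + (4) = -6

-6


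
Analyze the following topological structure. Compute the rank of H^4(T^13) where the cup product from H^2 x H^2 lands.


Cup product: H^p x H^q -> H^{p+q}; here p+q = 2+2 = 4.
rank H^k(T^n) = C(n,k).
C(13,4) = 715

715


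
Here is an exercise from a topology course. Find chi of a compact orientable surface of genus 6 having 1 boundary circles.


For a compact orientable surface with genus g and b boundary components: chi = 2 - 2g - b.
chi = 2 - 2*6 - 1 = 2 - 12 - 1 = -11

-11


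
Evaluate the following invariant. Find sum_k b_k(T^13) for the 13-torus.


b_k(T^13) = C(13,k), so the sum over k is sum_k C(13,k) = 2^13.
Total = 2^13 = 8192

8192


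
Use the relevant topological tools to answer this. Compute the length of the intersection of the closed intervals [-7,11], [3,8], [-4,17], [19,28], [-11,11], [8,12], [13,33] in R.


Intersection = [max(a_i), min(b_i)] = [19, 8].
Since 19 > 8, the intersection is empty.
Length = 0

0


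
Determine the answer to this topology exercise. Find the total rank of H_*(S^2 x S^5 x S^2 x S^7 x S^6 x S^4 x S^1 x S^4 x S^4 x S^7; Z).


Total Betti number is multiplicative under products.
Each S^d (d>=1) has total Betti number 2.
There are 10 sphere factors.
Total = 2^10 = 1024

1024


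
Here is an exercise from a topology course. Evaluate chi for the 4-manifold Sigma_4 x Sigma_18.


chi(Sigma_4) = 2 - 2*4 = -6
chi(Sigma_18) = 2 - 2*18 = -34
chi(product) = (-6) * (-34) = 204

204


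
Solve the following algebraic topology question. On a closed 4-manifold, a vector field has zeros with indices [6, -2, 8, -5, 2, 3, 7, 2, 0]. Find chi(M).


Poincare-Hopf: chi(M) = sum of indices of zeros.
chi = (6) + (-2) + (8) + (-5) + (2) + (3) + (7) + (2) + (0) = 21

21


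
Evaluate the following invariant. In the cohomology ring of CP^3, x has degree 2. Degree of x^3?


|x| = 2 in H^*(CP^n).
|x^3| = 3 * |x| = 3 * 2 = 6

6


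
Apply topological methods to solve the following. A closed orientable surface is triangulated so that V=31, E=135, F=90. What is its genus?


chi = V - E + F = 31 - 135 + 90 = -14
For orientable closed surface: chi = 2 - 2g, so g = (2 - chi)/2.
g = (2 - (-14)) / 2 = 16 / 2 = 8

8


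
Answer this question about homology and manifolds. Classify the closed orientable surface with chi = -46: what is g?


chi = 2 - 2g for closed orientable surfaces.
-46 = 2 - 2g
2g = 2 - (-46) = 48
g = 24

24


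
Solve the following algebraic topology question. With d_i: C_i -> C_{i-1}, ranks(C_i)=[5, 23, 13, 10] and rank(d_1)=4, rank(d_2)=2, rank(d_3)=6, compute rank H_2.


rank H_k = rank(ker d_k) - rank(im d_{k+1}).
rank(ker d_2) = rank(C_2) - rank(d_2) = 13 - 2 = 11.
rank(im d_{2+1}) = 6.
rank H_2 = 11 - 6 = 5

5


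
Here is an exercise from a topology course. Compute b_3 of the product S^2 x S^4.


Each S^d has Poincare polynomial 1 + t^d.
The product S^2 x S^4 has Poincare polynomial prod(1+t^d_i).
Expanding: b_0=1, b_2=1, b_4=1, b_6=1.
b_3 = 0

0


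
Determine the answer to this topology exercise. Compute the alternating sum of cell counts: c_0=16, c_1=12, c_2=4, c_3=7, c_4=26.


chi = sum_k (-1)^k c_k.
= (-1)^0*16 + (-1)^1*12 + (-1)^2*4 + (-1)^3*7 + (-1)^4*26
= (16) + (-12) + (4) + (-7) + (26)
= 27

27


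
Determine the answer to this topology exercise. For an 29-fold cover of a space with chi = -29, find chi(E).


For a finite covering: chi(E) = (number of sheets) * chi(B).
chi(E) = 29 * (-29) = -841

-841


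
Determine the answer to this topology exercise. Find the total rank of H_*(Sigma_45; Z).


For Sigma_45: b_0 = 1, b_1 = 2g = 90, b_2 = 1.
Total = 1 + 90 + 1 = 92

92


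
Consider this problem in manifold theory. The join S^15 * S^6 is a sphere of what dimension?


Join of spheres: S^m * S^n = S^{m+n+1}.
dim = 15 + 6 + 1 = 22

22


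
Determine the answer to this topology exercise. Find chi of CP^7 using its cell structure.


CP^7 has one cell in each even dimension 0, 2, ..., 2*7 (7+1 cells total).
All cells are even-dimensional, so chi = number of cells.
chi = 7 + 1 = 8

8


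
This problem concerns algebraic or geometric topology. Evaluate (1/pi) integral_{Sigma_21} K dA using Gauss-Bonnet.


Gauss-Bonnet: integral K dA = 2*pi*chi(M).
chi(Sigma_21) = 2 - 2*21 = -40.
(integral K dA)/pi = 2*chi = 2*(-40) = -80

-80


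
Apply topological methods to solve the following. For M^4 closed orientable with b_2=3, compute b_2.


Poincare duality for closed orientable n-manifolds: b_k = b_{n-k}.
Here n = 4, so b_2 = b_2 = 3

3


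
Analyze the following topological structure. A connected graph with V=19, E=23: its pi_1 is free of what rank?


For a connected graph: rank(pi_1) = b_1 = E - V + 1 = 1 - chi.
chi = V - E = 19 - 23 = -4.
rank = 1 - (-4) = 23 - 19 + 1 = 5

5


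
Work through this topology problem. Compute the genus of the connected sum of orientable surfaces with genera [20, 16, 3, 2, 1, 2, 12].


Genus is additive under connected sum of orientable surfaces.
g = 20 + 16 + 3 + 2 + 1 + 2 + 12 = 56

56


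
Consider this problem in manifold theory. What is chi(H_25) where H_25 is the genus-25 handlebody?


A genus-g handlebody deformation retracts to a wedge of g circles.
chi(vee_g S^1) = 1 - g.
chi(H_25) = 1 - 25 = -24

-24


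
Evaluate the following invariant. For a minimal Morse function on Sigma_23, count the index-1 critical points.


A perfect Morse function has m_k = b_k.
For Sigma_23: b_0=1, b_1=2g=46, b_2=1.
Saddles m_1 = 2g = 46

46


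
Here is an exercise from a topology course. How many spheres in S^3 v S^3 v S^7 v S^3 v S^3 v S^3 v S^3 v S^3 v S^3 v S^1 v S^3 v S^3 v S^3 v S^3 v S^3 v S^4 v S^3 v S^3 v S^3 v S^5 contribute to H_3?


For a wedge of spheres, H_k (k>0) is free on one generator per sphere of dimension k.
Spheres of dimension 3: count = 16.
b_3 = 16

16


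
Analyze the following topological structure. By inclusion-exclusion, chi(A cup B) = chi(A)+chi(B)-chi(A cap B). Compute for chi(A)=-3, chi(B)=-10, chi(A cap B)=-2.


chi(A cup B) = chi(A) + chi(B) - chi(A cap B)
= -3 + (-10) - (-2)
= -11

-11


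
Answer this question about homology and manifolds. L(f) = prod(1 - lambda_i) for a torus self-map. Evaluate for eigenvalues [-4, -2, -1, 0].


For a torus self-map: L(f) = det(I - A) where A acts on H_1.
L(f) = (1--4) * (1--2) * (1--1) * (1-0) = 5 * 3 * 2 * 1 = 30

30


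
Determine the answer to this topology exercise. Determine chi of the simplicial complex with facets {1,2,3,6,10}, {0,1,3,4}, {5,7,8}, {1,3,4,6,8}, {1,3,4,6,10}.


Enumerate all faces; f-vector: f_0=10, f_1=24, f_2=26, f_3=14, f_4=3.
chi = sum (-1)^k f_k = 1

1


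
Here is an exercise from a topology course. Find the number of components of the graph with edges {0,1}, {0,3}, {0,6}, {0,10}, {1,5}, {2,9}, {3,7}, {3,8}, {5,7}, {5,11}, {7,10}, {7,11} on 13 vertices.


Run DFS/union-find over 13 vertices.
V = 13, E = 12.
Number of components = 4

4


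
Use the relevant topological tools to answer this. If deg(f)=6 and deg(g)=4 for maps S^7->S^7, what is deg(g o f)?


Degree is multiplicative under composition: deg(g o f) = deg(g) * deg(f).
= 4 * 6 = 24

24


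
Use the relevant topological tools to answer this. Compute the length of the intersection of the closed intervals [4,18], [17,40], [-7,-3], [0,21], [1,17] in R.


Intersection = [max(a_i), min(b_i)] = [17, -3].
Since 17 > -3, the intersection is empty.
Length = 0

0


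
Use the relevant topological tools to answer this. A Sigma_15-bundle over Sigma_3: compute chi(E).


For a fiber bundle F -> E -> B (with CW structure): chi(E) = chi(B) * chi(F).
chi(Sigma_3) = -4, chi(Sigma_15) = -28.
chi(E) = (-4) * (-28) = 112

112


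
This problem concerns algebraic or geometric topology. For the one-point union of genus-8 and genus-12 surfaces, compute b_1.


For a wedge: H_1(A v B) = H_1(A) + H_1(B).
b_1(Sigma_8) = 16, b_1(Sigma_12) = 24.
b_1 = 16 + 24 = 40

40


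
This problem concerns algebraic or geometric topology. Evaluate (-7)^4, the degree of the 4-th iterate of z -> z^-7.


deg(f) = -7. Degree is multiplicative: deg(f^4) = (deg f)^4.
deg(f^4) = (-7)^4 = 2401

2401


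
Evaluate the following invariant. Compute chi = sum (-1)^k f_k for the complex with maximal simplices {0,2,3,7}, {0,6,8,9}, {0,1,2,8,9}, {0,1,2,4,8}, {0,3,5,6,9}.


Enumerate all faces; f-vector: f_0=10, f_1=28, f_2=32, f_3=16, f_4=3.
chi = sum (-1)^k f_k = 1

1


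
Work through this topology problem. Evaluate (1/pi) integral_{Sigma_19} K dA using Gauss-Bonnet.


Gauss-Bonnet: integral K dA = 2*pi*chi(M).
chi(Sigma_19) = 2 - 2*19 = -36.
(integral K dA)/pi = 2*chi = 2*(-36) = -72

-72


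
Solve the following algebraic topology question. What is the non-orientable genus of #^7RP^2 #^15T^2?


Since a >= 1, the sum is non-orientable; each T^2 can be replaced by RP^2 # RP^2 (since T^2#RP^2 = 3RP^2).
Total crosscaps k = 7 + 2*15 = 37.
Check via chi: chi = 7*1 + 15*0 - (7+15-1)*2 = -35 = 2 - k = -35. Consistent.

37


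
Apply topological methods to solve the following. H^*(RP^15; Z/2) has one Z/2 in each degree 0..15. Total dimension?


H^k(RP^15; Z/2) = Z/2 for each 0 <= k <= 15.
Total dimension = 15 + 1 = 16

16


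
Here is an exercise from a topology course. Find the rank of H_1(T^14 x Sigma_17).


pi_1(A x B) = pi_1(A) x pi_1(B); rank of abelianization = b_1.
b_1(T^14) = 14, b_1(Sigma_17) = 2*17 = 34.
b_1(product) = 14 + 34 = 48

48


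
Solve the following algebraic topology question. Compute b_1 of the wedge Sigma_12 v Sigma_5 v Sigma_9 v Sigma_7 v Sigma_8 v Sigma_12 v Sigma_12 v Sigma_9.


For a wedge X v Y: reduced H_k(X v Y) = H_k(X) + H_k(Y).
Each Sigma_g contributes b_1 = 2g.
b_1 = 24 + 10 + 18 + 14 + 16 + 24 + 24 + 18 = 148

148


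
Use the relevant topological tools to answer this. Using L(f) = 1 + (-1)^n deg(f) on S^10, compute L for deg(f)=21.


On S^10: L(f) = tr(f_0*) + (-1)^10 tr(f_10*) = 1 + (-1)^10 * deg(f).
L(f) = 1 + (-1)^10 * 21 = 1 + 21 = 22

22


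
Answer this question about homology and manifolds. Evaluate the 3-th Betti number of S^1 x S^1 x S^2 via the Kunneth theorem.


Each S^d has Poincare polynomial 1 + t^d.
The product S^1 x S^1 x S^2 has Poincare polynomial prod(1+t^d_i).
Expanding: b_0=1, b_1=2, b_2=2, b_3=2, b_4=1.
b_3 = 2

2


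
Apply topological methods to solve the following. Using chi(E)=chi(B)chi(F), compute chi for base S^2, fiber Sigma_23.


chi(S^2) = 2 (n even), chi(Sigma_23) = 2 - 2*23 = -44.
chi(E) = 2 * (-44) = -88

-88


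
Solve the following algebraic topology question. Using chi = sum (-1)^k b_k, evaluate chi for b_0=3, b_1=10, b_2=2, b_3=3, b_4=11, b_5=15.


chi = sum_k (-1)^k b_k.
= (3) + (-10) + (2) + (-3) + (11) + (-15)
= -12

-12


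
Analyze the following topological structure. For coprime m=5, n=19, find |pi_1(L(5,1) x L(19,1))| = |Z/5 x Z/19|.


pi_1(X x Y) = pi_1(X) x pi_1(Y).
pi_1(L(5,1)) = Z/5, pi_1(L(19,1)) = Z/19.
|Z/5 x Z/19| = 5 * 19 = 95

95


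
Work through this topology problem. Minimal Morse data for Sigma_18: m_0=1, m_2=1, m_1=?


A perfect Morse function has m_k = b_k.
For Sigma_18: b_0=1, b_1=2g=36, b_2=1.
Saddles m_1 = 2g = 36

36


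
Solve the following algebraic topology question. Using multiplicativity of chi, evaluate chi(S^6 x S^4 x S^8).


chi is multiplicative: chi(X x Y) = chi(X) chi(Y).
Each even-dim sphere has chi = 2. There are 3 factors.
chi = 2^3 = 8

8


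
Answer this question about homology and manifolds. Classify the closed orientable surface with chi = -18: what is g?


chi = 2 - 2g for closed orientable surfaces.
-18 = 2 - 2g
2g = 2 - (-18) = 20
g = 10

10


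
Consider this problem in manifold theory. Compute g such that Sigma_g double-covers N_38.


chi(N_38) = 2 - 38 = -36.
Double cover: chi(Sigma_g) = 2 * chi(N_38) = 2*(-36) = -72.
2 - 2g = -72, so g = (2 - (-72))/2 = 74/2 = 37

37


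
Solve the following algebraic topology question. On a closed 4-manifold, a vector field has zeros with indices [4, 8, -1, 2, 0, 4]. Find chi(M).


Poincare-Hopf: chi(M) = sum of indices of zeros.
chi = (4) + (8) + (-1) + (2) + (0) + (4) = 17

17


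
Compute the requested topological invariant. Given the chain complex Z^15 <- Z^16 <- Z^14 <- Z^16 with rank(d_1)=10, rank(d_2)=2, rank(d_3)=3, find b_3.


rank H_k = rank(ker d_k) - rank(im d_{k+1}).
rank(ker d_3) = rank(C_3) - rank(d_3) = 16 - 3 = 13.
rank(im d_{3+1}) = 0.
rank H_3 = 13 - 0 = 13

13


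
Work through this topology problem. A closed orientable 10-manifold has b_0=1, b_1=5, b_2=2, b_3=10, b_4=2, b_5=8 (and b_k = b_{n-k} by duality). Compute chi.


By Poincare duality b_k = b_{10-k}, so full Betti numbers: b_0=1, b_1=5, b_2=2, b_3=10, b_4=2, b_5=8, b_6=2, b_7=10, b_8=2, b_9=5, b_10=1.
chi = sum (-1)^k b_k = -28

-28


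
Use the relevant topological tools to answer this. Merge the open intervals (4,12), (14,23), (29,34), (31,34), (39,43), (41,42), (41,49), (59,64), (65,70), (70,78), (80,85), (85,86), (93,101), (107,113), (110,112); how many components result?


Sort and merge overlapping open intervals.
Merged: (4,12), (14,23), (29,34), (39,49), (59,64), (65,70), (70,78), (80,85), (85,86), (93,101), (107,113).
Number of components = 11

11


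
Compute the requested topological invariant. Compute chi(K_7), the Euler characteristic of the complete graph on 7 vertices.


K_7: V = 7, E = C(7,2) = 21.
chi = V - E = 7 - 21 = -14

-14


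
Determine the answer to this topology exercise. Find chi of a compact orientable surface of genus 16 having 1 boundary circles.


For a compact orientable surface with genus g and b boundary components: chi = 2 - 2g - b.
chi = 2 - 2*16 - 1 = 2 - 32 - 1 = -31

-31


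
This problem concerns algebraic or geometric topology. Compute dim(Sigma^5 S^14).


Each suspension raises dimension by 1: Sigma S^n = S^{n+1}.
Sigma^5 S^14 = S^{14+5} = S^19

19


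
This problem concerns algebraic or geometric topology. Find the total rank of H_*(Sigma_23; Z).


For Sigma_23: b_0 = 1, b_1 = 2g = 46, b_2 = 1.
Total = 1 + 46 + 1 = 48

48


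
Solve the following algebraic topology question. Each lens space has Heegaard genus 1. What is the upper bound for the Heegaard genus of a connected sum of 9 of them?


Heegaard genus satisfies g(A#B) <= g(A) + g(B).
Each lens space has g = 1.
Upper bound: 9 * 1 = 9

9


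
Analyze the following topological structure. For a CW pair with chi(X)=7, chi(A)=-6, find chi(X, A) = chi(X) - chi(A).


Relative Euler characteristic: chi(X, A) = chi(X) - chi(A).
= 7 - (-6) = 13

13


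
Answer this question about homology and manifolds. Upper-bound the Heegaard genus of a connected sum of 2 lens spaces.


Heegaard genus satisfies g(A#B) <= g(A) + g(B).
Each lens space has g = 1.
Upper bound: 2 * 1 = 2

2


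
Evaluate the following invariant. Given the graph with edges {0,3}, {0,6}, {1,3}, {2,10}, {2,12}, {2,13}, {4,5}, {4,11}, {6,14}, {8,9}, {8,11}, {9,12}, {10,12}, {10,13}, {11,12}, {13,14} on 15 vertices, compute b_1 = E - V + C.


b_1 = E - V + (number of components).
E = 16, V = 15, components = 2.
b_1 = 16 - 15 + 2 = 3

3


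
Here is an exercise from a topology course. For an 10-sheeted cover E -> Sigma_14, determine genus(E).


For an n-sheeted cover: chi(E) = n * chi(B).
chi(Sigma_14) = 2 - 2*14 = -26.
chi(E) = 10 * (-26) = -260.
genus(E) = (2 - chi(E))/2 = (2 - (-260))/2 = 262/2 = 131

131


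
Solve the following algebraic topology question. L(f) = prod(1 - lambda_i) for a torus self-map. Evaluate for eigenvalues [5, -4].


For a torus self-map: L(f) = det(I - A) where A acts on H_1.
L(f) = (1-5) * (1--4) = -4 * 5 = -20

-20


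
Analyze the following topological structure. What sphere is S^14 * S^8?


Join of spheres: S^m * S^n = S^{m+n+1}.
dim = 14 + 8 + 1 = 23

23


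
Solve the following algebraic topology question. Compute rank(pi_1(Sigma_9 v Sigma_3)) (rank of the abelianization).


For a wedge: H_1(A v B) = H_1(A) + H_1(B).
b_1(Sigma_9) = 18, b_1(Sigma_3) = 6.
b_1 = 18 + 6 = 24

24


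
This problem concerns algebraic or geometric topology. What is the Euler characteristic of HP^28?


HP^28 has one cell in each dimension 0, 4, ..., 4*28 (28+1 cells, all even-dim).
chi = 28 + 1 = 29

29


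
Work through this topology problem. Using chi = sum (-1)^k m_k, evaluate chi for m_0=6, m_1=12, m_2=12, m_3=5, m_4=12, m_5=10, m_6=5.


Morse theory: chi(M) = sum_k (-1)^k m_k where m_k = #(index-k critical points).
= (6) + (-12) + (12) + (-5) + (12) + (-10) + (5) = 8

8


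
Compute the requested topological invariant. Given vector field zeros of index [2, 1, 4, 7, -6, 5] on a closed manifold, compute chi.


Poincare-Hopf: chi(M) = sum of indices of zeros.
chi = (2) + (1) + (4) + (7) + (-6) + (5) = 13

13


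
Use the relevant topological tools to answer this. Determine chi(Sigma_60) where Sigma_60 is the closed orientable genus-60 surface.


For a closed orientable surface of genus g: chi = 2 - 2g.
Here g = 60.
chi = 2 - 2*60 = 2 - 120 = -118

-118


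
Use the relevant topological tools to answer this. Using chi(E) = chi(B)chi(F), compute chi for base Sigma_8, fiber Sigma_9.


For a fiber bundle F -> E -> B (with CW structure): chi(E) = chi(B) * chi(F).
chi(Sigma_8) = -14, chi(Sigma_9) = -16.
chi(E) = (-14) * (-16) = 224

224


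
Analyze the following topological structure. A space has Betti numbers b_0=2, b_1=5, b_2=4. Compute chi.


chi = sum_k (-1)^k b_k.
= (2) + (-5) + (4)
= 1

1


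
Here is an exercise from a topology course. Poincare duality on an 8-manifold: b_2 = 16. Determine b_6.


Poincare duality for closed orientable n-manifolds: b_k = b_{n-k}.
Here n = 8, so b_6 = b_2 = 16

16


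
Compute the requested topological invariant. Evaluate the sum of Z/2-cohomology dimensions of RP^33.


H^k(RP^33; Z/2) = Z/2 for each 0 <= k <= 33.
Total dimension = 33 + 1 = 34

34


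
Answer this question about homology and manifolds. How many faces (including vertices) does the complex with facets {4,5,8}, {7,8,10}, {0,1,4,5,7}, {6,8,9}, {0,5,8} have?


Each maximal simplex on m vertices has 2^m - 1 nonempty faces.
Take the union (dedupe shared faces).
Total distinct faces = 48

48


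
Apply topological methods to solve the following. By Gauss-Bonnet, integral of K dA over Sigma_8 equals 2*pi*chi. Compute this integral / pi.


Gauss-Bonnet: integral K dA = 2*pi*chi(M).
chi(Sigma_8) = 2 - 2*8 = -14.
(integral K dA)/pi = 2*chi = 2*(-14) = -28

-28


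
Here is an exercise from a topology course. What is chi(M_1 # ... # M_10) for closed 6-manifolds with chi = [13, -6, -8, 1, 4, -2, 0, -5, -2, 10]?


For n-manifolds: chi(A#B) = chi(A) + chi(B) - chi(S^6).
chi(S^6) = 1 + (-1)^6 = 2.
chi(#) = (sum chi_i) - (10-1)*chi(S^6) = 5 - 9*2 = -13

-13


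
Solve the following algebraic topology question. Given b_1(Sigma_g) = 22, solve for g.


For a closed orientable surface: b_1 = 2g.
22 = 2g
g = 22 / 2 = 11

11


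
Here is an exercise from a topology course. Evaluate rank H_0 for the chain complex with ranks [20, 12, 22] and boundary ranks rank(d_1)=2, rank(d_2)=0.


rank H_k = rank(ker d_k) - rank(im d_{k+1}).
rank(ker d_0) = rank(C_0) - rank(d_0) = 20 - 0 = 20.
rank(im d_{0+1}) = 2.
rank H_0 = 20 - 2 = 18

18


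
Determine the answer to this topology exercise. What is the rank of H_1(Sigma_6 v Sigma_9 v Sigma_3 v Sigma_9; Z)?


For a wedge X v Y: reduced H_k(X v Y) = H_k(X) + H_k(Y).
Each Sigma_g contributes b_1 = 2g.
b_1 = 12 + 18 + 6 + 18 = 54

54


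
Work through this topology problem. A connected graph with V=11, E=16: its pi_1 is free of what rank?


For a connected graph: rank(pi_1) = b_1 = E - V + 1 = 1 - chi.
chi = V - E = 11 - 16 = -5.
rank = 1 - (-5) = 16 - 11 + 1 = 6

6


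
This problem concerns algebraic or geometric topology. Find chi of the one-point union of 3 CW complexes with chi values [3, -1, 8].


chi(A v B) = chi(A) + chi(B) - 1 (one point identified).
For 3 spaces: chi = (sum chi_i) - (3 - 1).
sum = 10; chi = 10 - 2 = 8

8


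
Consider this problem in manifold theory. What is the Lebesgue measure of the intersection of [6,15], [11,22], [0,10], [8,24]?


Intersection = [max(a_i), min(b_i)] = [11, 10].
Since 11 > 10, the intersection is empty.
Length = 0

0


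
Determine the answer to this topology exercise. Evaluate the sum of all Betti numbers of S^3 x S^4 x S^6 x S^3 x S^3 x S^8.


Total Betti number is multiplicative under products.
Each S^d (d>=1) has total Betti number 2.
There are 6 sphere factors.
Total = 2^6 = 64

64


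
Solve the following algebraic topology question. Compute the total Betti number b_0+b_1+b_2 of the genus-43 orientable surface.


For Sigma_43: b_0 = 1, b_1 = 2g = 86, b_2 = 1.
Total = 1 + 86 + 1 = 88

88


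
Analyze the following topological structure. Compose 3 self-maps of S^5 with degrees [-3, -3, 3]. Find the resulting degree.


Degree is multiplicative: deg(composition) = product of degrees.
= (-3) * (-3) * (3) = 27

27


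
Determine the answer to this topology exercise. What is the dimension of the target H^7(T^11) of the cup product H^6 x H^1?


Cup product: H^p x H^q -> H^{p+q}; here p+q = 6+1 = 7.
rank H^k(T^n) = C(n,k).
C(11,7) = 330

330


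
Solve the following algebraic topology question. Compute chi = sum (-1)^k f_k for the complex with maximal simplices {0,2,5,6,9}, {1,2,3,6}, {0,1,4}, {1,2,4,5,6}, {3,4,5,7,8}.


Enumerate all faces; f-vector: f_0=10, f_1=31, f_2=33, f_3=16, f_4=3.
chi = sum (-1)^k f_k = -1

-1


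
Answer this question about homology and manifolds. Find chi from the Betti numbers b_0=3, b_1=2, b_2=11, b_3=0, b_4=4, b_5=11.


chi = sum_k (-1)^k b_k.
= (3) + (-2) + (11) + (0) + (4) + (-11)
= 5

5


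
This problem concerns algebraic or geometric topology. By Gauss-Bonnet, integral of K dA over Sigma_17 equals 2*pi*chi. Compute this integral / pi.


Gauss-Bonnet: integral K dA = 2*pi*chi(M).
chi(Sigma_17) = 2 - 2*17 = -32.
(integral K dA)/pi = 2*chi = 2*(-32) = -64

-64


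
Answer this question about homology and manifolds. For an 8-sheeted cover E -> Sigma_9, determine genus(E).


For an n-sheeted cover: chi(E) = n * chi(B).
chi(Sigma_9) = 2 - 2*9 = -16.
chi(E) = 8 * (-16) = -128.
genus(E) = (2 - chi(E))/2 = (2 - (-128))/2 = 130/2 = 65

65


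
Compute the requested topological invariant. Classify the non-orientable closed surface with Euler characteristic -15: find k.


chi = 2 - k for closed non-orientable surfaces with k crosscaps.
-15 = 2 - k
k = 2 - (-15) = 17

17


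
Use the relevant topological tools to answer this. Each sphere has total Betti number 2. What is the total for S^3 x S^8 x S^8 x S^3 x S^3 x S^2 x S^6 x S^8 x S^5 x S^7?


Total Betti number is multiplicative under products.
Each S^d (d>=1) has total Betti number 2.
There are 10 sphere factors.
Total = 2^10 = 1024

1024


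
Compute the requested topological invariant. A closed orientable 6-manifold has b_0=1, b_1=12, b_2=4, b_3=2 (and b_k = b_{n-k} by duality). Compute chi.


By Poincare duality b_k = b_{6-k}, so full Betti numbers: b_0=1, b_1=12, b_2=4, b_3=2, b_4=4, b_5=12, b_6=1.
chi = sum (-1)^k b_k = -16

-16


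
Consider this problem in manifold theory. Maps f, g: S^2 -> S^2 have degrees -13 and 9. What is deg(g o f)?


Degree is multiplicative under composition: deg(g o f) = deg(g) * deg(f).
= 9 * -13 = -117

-117


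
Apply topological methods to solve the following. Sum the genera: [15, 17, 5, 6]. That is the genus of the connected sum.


Genus is additive under connected sum of orientable surfaces.
g = 15 + 17 + 5 + 6 = 43

43


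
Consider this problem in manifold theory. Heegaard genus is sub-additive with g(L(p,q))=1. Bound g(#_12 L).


Heegaard genus satisfies g(A#B) <= g(A) + g(B).
Each lens space has g = 1.
Upper bound: 12 * 1 = 12

12


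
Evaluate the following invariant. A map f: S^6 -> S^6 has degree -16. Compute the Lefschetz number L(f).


On S^6: L(f) = tr(f_0*) + (-1)^6 tr(f_6*) = 1 + (-1)^6 * deg(f).
L(f) = 1 + (-1)^6 * -16 = 1 + -16 = -15

-15


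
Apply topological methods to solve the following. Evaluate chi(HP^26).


HP^26 has one cell in each dimension 0, 4, ..., 4*26 (26+1 cells, all even-dim).
chi = 26 + 1 = 27

27


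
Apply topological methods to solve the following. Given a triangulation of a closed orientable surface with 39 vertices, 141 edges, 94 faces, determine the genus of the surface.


chi = V - E + F = 39 - 141 + 94 = -8
For orientable closed surface: chi = 2 - 2g, so g = (2 - chi)/2.
g = (2 - (-8)) / 2 = 10 / 2 = 5

5


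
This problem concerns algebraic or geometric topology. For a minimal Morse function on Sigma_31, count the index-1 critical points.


A perfect Morse function has m_k = b_k.
For Sigma_31: b_0=1, b_1=2g=62, b_2=1.
Saddles m_1 = 2g = 62

62


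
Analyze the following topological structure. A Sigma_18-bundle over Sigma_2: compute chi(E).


For a fiber bundle F -> E -> B (with CW structure): chi(E) = chi(B) * chi(F).
chi(Sigma_2) = -2, chi(Sigma_18) = -34.
chi(E) = (-2) * (-34) = 68

68


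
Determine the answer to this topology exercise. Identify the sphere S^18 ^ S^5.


S^m ^ S^n = S^{m+n}.
k = 18 + 5 = 23

23


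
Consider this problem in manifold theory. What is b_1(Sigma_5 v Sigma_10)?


For a wedge: H_1(A v B) = H_1(A) + H_1(B).
b_1(Sigma_5) = 10, b_1(Sigma_10) = 20.
b_1 = 10 + 20 = 30

30


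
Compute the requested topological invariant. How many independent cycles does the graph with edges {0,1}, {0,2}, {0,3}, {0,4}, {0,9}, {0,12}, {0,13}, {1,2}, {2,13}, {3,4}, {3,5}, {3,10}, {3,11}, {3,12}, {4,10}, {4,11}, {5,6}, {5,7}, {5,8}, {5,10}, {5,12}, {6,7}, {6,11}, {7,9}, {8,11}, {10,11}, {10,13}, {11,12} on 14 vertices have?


b_1 = E - V + (number of components).
E = 28, V = 14, components = 1.
b_1 = 28 - 14 + 1 = 15

15


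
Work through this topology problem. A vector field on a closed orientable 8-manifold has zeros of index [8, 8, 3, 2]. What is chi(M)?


Poincare-Hopf: chi(M) = sum of indices of zeros.
chi = (8) + (8) + (3) + (2) = 21

21


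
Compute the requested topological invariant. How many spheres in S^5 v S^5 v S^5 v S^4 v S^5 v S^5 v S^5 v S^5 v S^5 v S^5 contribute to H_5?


For a wedge of spheres, H_k (k>0) is free on one generator per sphere of dimension k.
Spheres of dimension 5: count = 9.
b_5 = 9

9


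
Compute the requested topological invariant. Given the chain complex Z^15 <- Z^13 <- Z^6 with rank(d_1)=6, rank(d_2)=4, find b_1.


rank H_k = rank(ker d_k) - rank(im d_{k+1}).
rank(ker d_1) = rank(C_1) - rank(d_1) = 13 - 6 = 7.
rank(im d_{1+1}) = 4.
rank H_1 = 7 - 4 = 3

3


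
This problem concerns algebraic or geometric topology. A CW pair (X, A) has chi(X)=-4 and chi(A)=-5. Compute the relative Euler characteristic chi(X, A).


Relative Euler characteristic: chi(X, A) = chi(X) - chi(A).
= -4 - (-5) = 1

1


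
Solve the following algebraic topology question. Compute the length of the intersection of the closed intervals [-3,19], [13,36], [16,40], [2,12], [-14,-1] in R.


Intersection = [max(a_i), min(b_i)] = [16, -1].
Since 16 > -1, the intersection is empty.
Length = 0

0


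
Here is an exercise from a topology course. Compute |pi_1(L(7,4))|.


pi_1(L(p,q)) = Z/pZ for any q coprime to p.
|pi_1(L(7,4))| = 7

7


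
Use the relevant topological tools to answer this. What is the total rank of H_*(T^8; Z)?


b_k(T^8) = C(8,k), so the sum over k is sum_k C(8,k) = 2^8.
Total = 2^8 = 256

256
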